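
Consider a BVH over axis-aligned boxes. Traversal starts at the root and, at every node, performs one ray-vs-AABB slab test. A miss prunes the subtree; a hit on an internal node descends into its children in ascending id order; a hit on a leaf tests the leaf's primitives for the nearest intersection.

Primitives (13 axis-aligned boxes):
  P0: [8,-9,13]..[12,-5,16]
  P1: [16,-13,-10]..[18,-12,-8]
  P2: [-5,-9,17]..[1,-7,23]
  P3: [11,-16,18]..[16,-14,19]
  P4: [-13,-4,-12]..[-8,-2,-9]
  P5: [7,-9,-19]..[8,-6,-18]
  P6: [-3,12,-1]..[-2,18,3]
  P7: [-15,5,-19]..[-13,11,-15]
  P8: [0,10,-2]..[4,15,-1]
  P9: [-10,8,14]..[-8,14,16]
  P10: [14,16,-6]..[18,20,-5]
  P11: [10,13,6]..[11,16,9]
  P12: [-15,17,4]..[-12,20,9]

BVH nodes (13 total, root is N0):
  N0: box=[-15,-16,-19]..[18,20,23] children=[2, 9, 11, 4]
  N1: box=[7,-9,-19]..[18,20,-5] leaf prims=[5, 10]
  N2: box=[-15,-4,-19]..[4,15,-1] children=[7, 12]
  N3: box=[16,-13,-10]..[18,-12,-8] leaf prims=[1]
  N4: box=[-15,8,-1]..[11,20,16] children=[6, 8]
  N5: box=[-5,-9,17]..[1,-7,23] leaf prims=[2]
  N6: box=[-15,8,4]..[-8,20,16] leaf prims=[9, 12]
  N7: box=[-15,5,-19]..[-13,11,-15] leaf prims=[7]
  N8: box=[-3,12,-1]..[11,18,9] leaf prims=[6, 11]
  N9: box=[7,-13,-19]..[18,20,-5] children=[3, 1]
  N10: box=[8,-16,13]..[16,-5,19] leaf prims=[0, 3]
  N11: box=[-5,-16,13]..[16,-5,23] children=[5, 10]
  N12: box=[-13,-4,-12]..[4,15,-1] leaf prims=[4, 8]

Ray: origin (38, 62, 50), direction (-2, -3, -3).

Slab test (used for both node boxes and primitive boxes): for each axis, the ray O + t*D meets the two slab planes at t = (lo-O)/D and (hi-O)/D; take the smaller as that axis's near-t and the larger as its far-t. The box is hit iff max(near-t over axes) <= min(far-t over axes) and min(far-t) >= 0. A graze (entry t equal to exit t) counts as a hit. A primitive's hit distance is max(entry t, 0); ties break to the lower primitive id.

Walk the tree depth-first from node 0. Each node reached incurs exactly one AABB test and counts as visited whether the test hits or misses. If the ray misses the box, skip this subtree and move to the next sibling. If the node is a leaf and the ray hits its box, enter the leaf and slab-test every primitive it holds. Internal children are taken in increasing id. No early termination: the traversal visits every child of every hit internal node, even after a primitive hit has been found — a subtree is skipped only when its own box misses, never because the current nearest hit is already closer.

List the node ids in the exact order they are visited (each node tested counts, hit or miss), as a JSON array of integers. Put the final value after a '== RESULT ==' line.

Walk:
N0 x:[10,53/2] y:[14,26] z:[9,23] -> hit [14,23], descend [2, 4, 9, 11]
  N2 x:[17,53/2] y:[47/3,22] z:[17,23] -> hit [17,22], descend [7, 12]
    N7 x:[51/2,53/2] y:[17,19] z:[65/3,23] -> miss, prune
    N12 x:[17,51/2] y:[47/3,22] z:[17,62/3] -> hit [17,62/3] leaf, test {P4(miss), P8@t=17}
  N4 x:[27/2,53/2] y:[14,18] z:[34/3,17] -> hit [14,17], descend [6, 8]
    N6 x:[23,53/2] y:[14,18] z:[34/3,46/3] -> miss, prune
    N8 x:[27/2,41/2] y:[44/3,50/3] z:[41/3,17] -> hit [44/3,50/3] leaf, test {P6(miss), P11(miss)}
  N9 x:[10,31/2] y:[14,25] z:[55/3,23] -> miss, prune
  N11 x:[11,43/2] y:[67/3,26] z:[9,37/3] -> miss, prune

Visited [0, 2, 7, 12, 4, 6, 8, 9, 11]. Tests: 9 box, 2 leaf. Nearest: P8.

== RESULT ==
[0, 2, 7, 12, 4, 6, 8, 9, 11]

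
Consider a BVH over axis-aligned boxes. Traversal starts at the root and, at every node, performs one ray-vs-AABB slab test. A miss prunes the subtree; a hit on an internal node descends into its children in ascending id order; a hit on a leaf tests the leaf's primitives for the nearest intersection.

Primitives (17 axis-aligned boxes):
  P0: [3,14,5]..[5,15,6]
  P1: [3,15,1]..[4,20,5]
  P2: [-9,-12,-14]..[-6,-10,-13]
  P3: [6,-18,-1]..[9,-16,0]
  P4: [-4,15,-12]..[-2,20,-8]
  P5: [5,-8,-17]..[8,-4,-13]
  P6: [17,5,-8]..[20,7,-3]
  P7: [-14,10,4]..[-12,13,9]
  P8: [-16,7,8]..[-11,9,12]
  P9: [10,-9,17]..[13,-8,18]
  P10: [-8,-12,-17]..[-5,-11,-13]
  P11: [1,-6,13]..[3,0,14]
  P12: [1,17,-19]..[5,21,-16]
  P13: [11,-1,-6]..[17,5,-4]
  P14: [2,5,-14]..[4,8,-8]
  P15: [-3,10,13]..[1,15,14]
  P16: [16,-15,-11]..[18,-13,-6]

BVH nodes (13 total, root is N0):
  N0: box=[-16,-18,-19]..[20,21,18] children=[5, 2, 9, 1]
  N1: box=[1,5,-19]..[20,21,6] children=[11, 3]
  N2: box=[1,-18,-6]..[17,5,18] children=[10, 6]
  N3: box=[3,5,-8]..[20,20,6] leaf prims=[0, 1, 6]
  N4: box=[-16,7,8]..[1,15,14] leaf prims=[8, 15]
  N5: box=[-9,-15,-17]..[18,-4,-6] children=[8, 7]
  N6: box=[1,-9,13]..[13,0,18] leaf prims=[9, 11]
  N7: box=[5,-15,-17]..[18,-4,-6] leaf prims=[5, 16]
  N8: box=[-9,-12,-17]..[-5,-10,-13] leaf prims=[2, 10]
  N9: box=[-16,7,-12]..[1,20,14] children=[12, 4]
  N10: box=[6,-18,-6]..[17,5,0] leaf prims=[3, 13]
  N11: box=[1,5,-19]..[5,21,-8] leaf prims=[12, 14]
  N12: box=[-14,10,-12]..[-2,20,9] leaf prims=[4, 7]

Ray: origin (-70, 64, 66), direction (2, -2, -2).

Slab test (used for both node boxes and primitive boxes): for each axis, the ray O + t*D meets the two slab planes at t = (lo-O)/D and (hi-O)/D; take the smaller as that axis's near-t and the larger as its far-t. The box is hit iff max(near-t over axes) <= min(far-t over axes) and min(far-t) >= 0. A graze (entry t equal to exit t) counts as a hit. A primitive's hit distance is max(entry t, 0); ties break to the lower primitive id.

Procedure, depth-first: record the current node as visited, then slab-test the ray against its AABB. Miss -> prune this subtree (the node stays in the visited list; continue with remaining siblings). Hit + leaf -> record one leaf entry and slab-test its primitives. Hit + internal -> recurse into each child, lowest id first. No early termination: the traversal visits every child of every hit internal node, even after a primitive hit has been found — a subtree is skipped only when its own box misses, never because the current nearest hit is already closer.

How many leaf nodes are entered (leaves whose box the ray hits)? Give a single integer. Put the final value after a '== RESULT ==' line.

Traverse from the root:
N0 x:[27,45] y:[43/2,41] z:[24,85/2] -> hit [27,41], descend [1, 2, 5, 9]
  N1 x:[71/2,45] y:[43/2,59/2] z:[30,85/2] -> miss, prune
  N2 x:[71/2,87/2] y:[59/2,41] z:[24,36] -> hit [71/2,36], descend [6, 10]
    N6 x:[71/2,83/2] y:[32,73/2] z:[24,53/2] -> miss, prune
    N10 x:[38,87/2] y:[59/2,41] z:[33,36] -> miss, prune
  N5 x:[61/2,44] y:[34,79/2] z:[36,83/2] -> hit [36,79/2], descend [7, 8]
    N7 x:[75/2,44] y:[34,79/2] z:[36,83/2] -> hit [75/2,79/2] leaf, test {P5(miss), P16(miss)}
    N8 x:[61/2,65/2] y:[37,38] z:[79/2,83/2] -> miss, prune
  N9 x:[27,71/2] y:[22,57/2] z:[26,39] -> hit [27,57/2], descend [4, 12]
    N4 x:[27,71/2] y:[49/2,57/2] z:[26,29] -> hit [27,57/2] leaf, test {P8@t=55/2, P15(miss)}
    N12 x:[28,34] y:[22,27] z:[57/2,39] -> miss, prune

Visited [0, 1, 2, 6, 10, 5, 7, 8, 9, 4, 12]. Tests: 11 box, 2 leaf. Nearest: P8.

== RESULT ==
2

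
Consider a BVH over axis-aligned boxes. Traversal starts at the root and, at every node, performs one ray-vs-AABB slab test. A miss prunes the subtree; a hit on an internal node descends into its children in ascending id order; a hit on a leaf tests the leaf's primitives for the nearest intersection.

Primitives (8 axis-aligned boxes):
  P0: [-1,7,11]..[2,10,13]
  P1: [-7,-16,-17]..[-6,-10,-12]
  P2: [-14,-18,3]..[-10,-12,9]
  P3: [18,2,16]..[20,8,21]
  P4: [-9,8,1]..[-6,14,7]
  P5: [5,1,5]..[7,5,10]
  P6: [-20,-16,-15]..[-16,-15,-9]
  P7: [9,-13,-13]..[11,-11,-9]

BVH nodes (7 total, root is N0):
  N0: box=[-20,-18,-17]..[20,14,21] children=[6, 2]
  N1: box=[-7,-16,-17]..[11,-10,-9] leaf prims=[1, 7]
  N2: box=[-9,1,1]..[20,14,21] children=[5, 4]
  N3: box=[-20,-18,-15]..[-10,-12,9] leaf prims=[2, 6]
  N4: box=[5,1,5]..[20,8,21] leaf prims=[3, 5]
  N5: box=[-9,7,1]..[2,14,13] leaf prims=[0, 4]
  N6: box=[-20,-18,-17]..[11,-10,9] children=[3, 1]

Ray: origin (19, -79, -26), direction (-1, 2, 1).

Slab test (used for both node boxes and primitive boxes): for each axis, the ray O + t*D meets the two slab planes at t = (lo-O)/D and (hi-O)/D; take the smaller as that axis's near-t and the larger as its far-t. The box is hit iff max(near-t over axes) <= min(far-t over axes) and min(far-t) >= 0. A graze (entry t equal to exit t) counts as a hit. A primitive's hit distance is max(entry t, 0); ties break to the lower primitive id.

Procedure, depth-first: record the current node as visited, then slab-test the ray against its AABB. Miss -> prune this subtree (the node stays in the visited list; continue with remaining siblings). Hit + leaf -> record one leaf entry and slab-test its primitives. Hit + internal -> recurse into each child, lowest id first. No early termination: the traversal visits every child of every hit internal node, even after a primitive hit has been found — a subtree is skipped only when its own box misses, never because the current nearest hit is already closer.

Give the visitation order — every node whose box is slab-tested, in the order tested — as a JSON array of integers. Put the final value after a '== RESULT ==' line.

Traverse from the root:
N0 x:[-1,39] y:[61/2,93/2] z:[9,47] -> hit [61/2,39], descend [2, 6]
  N2 x:[-1,28] y:[40,93/2] z:[27,47] -> miss, prune
  N6 x:[8,39] y:[61/2,69/2] z:[9,35] -> hit [61/2,69/2], descend [1, 3]
    N1 x:[8,26] y:[63/2,69/2] z:[9,17] -> miss, prune
    N3 x:[29,39] y:[61/2,67/2] z:[11,35] -> hit [61/2,67/2] leaf, test {P2@t=61/2, P6(miss)}

Summary -> nodes [0, 2, 6, 1, 3]; box-tests=5; leaf-entries=1; first=P2

== RESULT ==
[0, 2, 6, 1, 3]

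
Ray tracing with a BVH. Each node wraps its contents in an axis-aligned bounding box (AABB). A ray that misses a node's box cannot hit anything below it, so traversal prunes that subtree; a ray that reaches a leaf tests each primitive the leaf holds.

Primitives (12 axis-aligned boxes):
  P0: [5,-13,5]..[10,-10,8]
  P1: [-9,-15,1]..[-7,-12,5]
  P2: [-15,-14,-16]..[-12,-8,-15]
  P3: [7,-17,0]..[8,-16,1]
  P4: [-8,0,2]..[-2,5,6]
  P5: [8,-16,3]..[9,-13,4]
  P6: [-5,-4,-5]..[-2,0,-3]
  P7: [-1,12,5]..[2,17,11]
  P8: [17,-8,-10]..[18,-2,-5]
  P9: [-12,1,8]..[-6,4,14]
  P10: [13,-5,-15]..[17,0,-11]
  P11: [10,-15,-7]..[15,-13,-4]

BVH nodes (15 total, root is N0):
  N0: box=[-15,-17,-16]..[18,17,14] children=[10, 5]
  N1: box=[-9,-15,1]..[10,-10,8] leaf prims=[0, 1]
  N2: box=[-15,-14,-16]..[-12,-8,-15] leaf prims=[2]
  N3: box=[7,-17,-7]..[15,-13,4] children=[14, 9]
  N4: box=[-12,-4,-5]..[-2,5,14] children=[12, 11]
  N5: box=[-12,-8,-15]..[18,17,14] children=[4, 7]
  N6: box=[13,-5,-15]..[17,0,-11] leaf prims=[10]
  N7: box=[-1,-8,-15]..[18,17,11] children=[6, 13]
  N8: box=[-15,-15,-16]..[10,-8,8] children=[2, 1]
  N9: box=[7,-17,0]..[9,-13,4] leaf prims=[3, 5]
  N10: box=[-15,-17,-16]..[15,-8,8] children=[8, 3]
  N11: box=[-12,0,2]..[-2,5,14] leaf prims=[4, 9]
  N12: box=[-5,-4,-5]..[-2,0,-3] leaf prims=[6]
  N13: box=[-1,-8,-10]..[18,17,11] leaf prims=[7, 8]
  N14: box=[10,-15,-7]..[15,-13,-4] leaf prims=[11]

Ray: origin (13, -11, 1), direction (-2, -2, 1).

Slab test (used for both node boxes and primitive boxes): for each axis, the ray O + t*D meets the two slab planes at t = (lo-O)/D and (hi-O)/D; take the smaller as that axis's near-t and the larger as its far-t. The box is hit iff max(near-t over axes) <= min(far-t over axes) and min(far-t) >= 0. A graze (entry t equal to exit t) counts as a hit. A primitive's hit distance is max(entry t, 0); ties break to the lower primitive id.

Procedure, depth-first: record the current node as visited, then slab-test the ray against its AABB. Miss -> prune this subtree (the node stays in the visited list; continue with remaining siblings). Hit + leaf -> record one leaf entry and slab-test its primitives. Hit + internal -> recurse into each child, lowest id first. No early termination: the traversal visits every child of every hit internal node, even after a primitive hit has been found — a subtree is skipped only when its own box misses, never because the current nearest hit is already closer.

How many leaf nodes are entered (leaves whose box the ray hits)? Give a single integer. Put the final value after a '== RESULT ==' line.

Walk:
N0 x:[-5/2,14] y:[-14,3] z:[-17,13] -> hit [-5/2,3], descend [5, 10]
  N5 x:[-5/2,25/2] y:[-14,-3/2] z:[-16,13] -> miss, prune
  N10 x:[-1,14] y:[-3/2,3] z:[-17,7] -> hit [-1,3], descend [3, 8]
    N3 x:[-1,3] y:[1,3] z:[-8,3] -> hit [1,3], descend [9, 14]
      N9 x:[2,3] y:[1,3] z:[-1,3] -> hit [2,3] leaf, test {P3(miss), P5@t=2}
      N14 x:[-1,3/2] y:[1,2] z:[-8,-5] -> miss, prune
    N8 x:[3/2,14] y:[-3/2,2] z:[-17,7] -> hit [3/2,2], descend [1, 2]
      N1 x:[3/2,11] y:[-1/2,2] z:[0,7] -> hit [3/2,2] leaf, test {P0(miss), P1(miss)}
      N2 x:[25/2,14] y:[-3/2,3/2] z:[-17,-16] -> miss, prune

9 AABB tests over nodes [0, 5, 10, 3, 9, 14, 8, 1, 2]; 2 leaves entered; closest P5.

== RESULT ==
2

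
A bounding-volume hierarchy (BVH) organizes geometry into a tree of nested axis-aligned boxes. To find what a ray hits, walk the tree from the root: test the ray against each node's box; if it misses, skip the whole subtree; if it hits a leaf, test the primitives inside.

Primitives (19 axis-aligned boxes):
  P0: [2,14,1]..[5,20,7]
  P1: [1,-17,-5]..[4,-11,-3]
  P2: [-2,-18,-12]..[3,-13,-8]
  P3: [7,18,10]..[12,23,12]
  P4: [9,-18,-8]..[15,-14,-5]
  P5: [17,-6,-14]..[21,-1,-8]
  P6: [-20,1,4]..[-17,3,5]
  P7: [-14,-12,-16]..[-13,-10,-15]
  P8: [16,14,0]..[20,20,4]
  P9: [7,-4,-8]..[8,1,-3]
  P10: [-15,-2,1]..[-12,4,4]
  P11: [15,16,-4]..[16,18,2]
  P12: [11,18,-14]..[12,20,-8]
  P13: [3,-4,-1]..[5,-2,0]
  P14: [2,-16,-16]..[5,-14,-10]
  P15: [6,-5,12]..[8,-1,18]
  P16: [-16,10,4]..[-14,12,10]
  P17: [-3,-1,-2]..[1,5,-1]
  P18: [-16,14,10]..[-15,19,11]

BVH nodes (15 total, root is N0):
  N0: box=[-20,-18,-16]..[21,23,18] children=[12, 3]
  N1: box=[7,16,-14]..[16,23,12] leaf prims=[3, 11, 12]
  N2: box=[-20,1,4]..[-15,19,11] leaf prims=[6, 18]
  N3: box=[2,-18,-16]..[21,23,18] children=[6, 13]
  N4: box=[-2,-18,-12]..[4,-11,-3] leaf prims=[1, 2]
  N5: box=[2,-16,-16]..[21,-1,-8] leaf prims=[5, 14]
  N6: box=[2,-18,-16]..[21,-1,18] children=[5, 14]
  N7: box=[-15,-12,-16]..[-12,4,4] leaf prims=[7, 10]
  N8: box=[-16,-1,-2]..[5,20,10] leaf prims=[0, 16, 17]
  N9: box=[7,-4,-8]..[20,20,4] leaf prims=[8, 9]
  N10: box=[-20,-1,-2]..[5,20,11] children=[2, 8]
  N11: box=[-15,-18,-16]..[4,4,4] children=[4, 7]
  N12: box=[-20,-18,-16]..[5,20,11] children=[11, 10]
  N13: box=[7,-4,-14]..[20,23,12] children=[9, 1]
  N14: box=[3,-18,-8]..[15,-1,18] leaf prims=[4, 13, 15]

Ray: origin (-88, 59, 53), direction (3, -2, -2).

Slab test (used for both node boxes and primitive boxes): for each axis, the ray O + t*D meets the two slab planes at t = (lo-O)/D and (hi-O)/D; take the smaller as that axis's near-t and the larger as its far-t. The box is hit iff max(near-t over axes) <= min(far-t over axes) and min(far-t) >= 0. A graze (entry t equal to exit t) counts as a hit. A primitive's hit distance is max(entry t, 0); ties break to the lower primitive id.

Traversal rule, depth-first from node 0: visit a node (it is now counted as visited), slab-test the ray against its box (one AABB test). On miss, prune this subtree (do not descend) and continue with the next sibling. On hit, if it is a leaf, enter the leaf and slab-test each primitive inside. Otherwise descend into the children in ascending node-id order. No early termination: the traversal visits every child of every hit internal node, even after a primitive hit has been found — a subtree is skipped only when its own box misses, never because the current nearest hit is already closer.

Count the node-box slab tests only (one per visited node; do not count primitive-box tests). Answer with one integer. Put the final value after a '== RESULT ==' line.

Walk:
N0 x:[68/3,109/3] y:[18,77/2] z:[35/2,69/2] -> hit [68/3,69/2], descend [3, 12]
  N3 x:[30,109/3] y:[18,77/2] z:[35/2,69/2] -> hit [30,69/2], descend [6, 13]
    N6 x:[30,109/3] y:[30,77/2] z:[35/2,69/2] -> hit [30,69/2], descend [5, 14]
      N5 x:[30,109/3] y:[30,75/2] z:[61/2,69/2] -> hit [61/2,69/2] leaf, test {P5(miss), P14(miss)}
      N14 x:[91/3,103/3] y:[30,77/2] z:[35/2,61/2] -> hit [91/3,61/2] leaf, test {P4(miss), P13(miss), P15(miss)}
    N13 x:[95/3,36] y:[18,63/2] z:[41/2,67/2] -> miss, prune
  N12 x:[68/3,31] y:[39/2,77/2] z:[21,69/2] -> hit [68/3,31], descend [10, 11]
    N10 x:[68/3,31] y:[39/2,30] z:[21,55/2] -> hit [68/3,55/2], descend [2, 8]
      N2 x:[68/3,73/3] y:[20,29] z:[21,49/2] -> hit [68/3,73/3] leaf, test {P6(miss), P18(miss)}
      N8 x:[24,31] y:[39/2,30] z:[43/2,55/2] -> hit [24,55/2] leaf, test {P0(miss), P16@t=24, P17(miss)}
    N11 x:[73/3,92/3] y:[55/2,77/2] z:[49/2,69/2] -> hit [55/2,92/3], descend [4, 7]
      N4 x:[86/3,92/3] y:[35,77/2] z:[28,65/2] -> miss, prune
      N7 x:[73/3,76/3] y:[55/2,71/2] z:[49/2,69/2] -> miss, prune

Visited [0, 3, 6, 5, 14, 13, 12, 10, 2, 8, 11, 4, 7]. Tests: 13 box, 4 leaf. Nearest: P16.

== RESULT ==
13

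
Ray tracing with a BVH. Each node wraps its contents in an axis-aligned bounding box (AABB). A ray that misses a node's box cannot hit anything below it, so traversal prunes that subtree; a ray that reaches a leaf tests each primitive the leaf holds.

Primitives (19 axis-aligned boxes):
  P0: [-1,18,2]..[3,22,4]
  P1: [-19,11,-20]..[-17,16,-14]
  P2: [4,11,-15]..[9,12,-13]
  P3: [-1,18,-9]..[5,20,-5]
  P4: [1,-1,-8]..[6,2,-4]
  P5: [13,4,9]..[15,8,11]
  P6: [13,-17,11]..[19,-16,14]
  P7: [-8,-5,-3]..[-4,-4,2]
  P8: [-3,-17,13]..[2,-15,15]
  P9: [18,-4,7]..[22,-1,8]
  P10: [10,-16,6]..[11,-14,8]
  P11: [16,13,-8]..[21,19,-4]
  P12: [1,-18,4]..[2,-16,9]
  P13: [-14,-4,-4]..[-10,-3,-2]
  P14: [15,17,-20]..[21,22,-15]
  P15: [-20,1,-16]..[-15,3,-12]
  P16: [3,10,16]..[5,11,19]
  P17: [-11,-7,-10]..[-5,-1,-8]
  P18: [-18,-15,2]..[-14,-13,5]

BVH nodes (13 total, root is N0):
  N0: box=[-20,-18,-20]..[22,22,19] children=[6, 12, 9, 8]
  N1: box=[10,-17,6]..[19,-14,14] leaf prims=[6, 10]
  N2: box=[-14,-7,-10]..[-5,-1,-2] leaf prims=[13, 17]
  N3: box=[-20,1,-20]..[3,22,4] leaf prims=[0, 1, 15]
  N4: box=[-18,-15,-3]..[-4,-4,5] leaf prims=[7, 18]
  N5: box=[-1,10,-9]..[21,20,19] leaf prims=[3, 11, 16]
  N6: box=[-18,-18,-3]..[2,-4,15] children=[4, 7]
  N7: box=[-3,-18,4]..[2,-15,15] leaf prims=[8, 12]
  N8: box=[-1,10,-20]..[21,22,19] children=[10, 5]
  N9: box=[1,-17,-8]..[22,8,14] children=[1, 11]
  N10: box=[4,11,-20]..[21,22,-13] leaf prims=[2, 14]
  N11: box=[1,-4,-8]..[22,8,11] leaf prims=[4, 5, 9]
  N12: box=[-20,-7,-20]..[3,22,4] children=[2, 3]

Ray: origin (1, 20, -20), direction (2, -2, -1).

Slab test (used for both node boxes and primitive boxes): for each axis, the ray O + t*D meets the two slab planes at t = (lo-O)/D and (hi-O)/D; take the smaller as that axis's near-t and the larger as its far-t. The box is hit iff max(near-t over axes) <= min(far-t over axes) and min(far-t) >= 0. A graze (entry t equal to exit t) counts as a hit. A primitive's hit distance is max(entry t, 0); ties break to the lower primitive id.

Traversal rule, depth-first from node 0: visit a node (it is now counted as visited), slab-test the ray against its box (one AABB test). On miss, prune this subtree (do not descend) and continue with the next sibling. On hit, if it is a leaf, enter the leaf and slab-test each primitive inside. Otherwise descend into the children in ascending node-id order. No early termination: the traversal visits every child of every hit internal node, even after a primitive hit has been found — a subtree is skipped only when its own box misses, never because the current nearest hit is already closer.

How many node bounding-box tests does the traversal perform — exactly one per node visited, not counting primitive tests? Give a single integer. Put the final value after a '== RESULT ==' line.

Walk:
N0 x:[-21/2,21/2] y:[-1,19] z:[-39,0] -> hit [-1,0], descend [6, 8, 9, 12]
  N6 x:[-19/2,1/2] y:[12,19] z:[-35,-17] -> miss, prune
  N8 x:[-1,10] y:[-1,5] z:[-39,0] -> hit [-1,0], descend [5, 10]
    N5 x:[-1,10] y:[0,5] z:[-39,-11] -> miss, prune
    N10 x:[3/2,10] y:[-1,9/2] z:[-7,0] -> miss, prune
  N9 x:[0,21/2] y:[6,37/2] z:[-34,-12] -> miss, prune
  N12 x:[-21/2,1] y:[-1,27/2] z:[-24,0] -> hit [-1,0], descend [2, 3]
    N2 x:[-15/2,-3] y:[21/2,27/2] z:[-18,-10] -> miss, prune
    N3 x:[-21/2,1] y:[-1,19/2] z:[-24,0] -> hit [-1,0] leaf, test {P0(miss), P1(miss), P15(miss)}

Visited [0, 6, 8, 5, 10, 9, 12, 2, 3]. Tests: 9 box, 1 leaf. Nearest: miss.

== RESULT ==
9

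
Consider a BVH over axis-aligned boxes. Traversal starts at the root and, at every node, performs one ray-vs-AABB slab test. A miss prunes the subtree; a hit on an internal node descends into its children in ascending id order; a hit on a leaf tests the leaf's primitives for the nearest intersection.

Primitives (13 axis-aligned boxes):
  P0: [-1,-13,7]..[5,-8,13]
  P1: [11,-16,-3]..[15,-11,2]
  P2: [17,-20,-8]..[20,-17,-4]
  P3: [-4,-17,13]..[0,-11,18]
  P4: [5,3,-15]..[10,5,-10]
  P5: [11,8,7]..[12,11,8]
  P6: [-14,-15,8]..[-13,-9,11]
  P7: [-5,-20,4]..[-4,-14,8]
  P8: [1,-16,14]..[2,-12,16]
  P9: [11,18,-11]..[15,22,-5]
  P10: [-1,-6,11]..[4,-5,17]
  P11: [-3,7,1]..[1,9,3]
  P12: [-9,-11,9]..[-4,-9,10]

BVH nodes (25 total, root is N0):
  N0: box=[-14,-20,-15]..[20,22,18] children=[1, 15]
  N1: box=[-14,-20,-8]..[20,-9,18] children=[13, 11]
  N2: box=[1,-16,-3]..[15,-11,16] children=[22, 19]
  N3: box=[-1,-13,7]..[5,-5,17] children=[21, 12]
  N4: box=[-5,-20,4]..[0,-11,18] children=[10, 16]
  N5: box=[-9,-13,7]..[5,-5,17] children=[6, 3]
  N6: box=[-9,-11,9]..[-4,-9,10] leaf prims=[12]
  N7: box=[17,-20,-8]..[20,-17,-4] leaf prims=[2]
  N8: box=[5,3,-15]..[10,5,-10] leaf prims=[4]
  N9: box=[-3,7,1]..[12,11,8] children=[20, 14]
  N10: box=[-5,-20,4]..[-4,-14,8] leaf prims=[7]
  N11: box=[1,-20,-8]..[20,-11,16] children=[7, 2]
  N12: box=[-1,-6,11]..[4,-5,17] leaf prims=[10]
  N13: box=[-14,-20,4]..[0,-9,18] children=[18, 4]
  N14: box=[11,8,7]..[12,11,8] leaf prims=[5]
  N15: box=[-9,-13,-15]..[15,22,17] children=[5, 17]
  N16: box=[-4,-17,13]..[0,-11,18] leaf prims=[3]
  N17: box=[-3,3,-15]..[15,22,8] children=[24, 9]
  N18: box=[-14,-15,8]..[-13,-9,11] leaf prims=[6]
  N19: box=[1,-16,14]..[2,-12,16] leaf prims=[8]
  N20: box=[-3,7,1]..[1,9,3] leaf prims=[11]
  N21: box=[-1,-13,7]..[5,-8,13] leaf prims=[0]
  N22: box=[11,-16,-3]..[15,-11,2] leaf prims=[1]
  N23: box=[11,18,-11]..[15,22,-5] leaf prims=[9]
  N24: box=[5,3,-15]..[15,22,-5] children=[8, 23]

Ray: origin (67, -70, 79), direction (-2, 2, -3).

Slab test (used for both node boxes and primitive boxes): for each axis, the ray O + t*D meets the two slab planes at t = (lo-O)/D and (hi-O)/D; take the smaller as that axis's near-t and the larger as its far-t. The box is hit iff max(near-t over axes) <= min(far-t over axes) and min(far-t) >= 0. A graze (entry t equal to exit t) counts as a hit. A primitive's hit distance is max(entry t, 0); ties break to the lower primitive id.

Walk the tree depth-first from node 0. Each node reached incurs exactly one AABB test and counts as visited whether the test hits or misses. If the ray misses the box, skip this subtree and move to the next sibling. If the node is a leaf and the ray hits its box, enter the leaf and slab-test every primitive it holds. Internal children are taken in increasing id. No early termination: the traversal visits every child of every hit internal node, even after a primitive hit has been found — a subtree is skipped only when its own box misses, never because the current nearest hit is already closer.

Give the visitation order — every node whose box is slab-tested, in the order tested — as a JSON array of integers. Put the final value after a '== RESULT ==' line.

Trace the traversal:
N0 x:[47/2,81/2] y:[25,46] z:[61/3,94/3] -> hit [25,94/3], descend [1, 15]
  N1 x:[47/2,81/2] y:[25,61/2] z:[61/3,29] -> hit [25,29], descend [11, 13]
    N11 x:[47/2,33] y:[25,59/2] z:[21,29] -> hit [25,29], descend [2, 7]
      N2 x:[26,33] y:[27,59/2] z:[21,82/3] -> hit [27,82/3], descend [19, 22]
        N19 x:[65/2,33] y:[27,29] z:[21,65/3] -> miss, prune
        N22 x:[26,28] y:[27,59/2] z:[77/3,82/3] -> hit [27,82/3] leaf, test {P1@t=27}
      N7 x:[47/2,25] y:[25,53/2] z:[83/3,29] -> miss, prune
    N13 x:[67/2,81/2] y:[25,61/2] z:[61/3,25] -> miss, prune
  N15 x:[26,38] y:[57/2,46] z:[62/3,94/3] -> hit [57/2,94/3], descend [5, 17]
    N5 x:[31,38] y:[57/2,65/2] z:[62/3,24] -> miss, prune
    N17 x:[26,35] y:[73/2,46] z:[71/3,94/3] -> miss, prune

Summary -> nodes [0, 1, 11, 2, 19, 22, 7, 13, 15, 5, 17]; box-tests=11; leaf-entries=1; first=P1

== RESULT ==
[0, 1, 11, 2, 19, 22, 7, 13, 15, 5, 17]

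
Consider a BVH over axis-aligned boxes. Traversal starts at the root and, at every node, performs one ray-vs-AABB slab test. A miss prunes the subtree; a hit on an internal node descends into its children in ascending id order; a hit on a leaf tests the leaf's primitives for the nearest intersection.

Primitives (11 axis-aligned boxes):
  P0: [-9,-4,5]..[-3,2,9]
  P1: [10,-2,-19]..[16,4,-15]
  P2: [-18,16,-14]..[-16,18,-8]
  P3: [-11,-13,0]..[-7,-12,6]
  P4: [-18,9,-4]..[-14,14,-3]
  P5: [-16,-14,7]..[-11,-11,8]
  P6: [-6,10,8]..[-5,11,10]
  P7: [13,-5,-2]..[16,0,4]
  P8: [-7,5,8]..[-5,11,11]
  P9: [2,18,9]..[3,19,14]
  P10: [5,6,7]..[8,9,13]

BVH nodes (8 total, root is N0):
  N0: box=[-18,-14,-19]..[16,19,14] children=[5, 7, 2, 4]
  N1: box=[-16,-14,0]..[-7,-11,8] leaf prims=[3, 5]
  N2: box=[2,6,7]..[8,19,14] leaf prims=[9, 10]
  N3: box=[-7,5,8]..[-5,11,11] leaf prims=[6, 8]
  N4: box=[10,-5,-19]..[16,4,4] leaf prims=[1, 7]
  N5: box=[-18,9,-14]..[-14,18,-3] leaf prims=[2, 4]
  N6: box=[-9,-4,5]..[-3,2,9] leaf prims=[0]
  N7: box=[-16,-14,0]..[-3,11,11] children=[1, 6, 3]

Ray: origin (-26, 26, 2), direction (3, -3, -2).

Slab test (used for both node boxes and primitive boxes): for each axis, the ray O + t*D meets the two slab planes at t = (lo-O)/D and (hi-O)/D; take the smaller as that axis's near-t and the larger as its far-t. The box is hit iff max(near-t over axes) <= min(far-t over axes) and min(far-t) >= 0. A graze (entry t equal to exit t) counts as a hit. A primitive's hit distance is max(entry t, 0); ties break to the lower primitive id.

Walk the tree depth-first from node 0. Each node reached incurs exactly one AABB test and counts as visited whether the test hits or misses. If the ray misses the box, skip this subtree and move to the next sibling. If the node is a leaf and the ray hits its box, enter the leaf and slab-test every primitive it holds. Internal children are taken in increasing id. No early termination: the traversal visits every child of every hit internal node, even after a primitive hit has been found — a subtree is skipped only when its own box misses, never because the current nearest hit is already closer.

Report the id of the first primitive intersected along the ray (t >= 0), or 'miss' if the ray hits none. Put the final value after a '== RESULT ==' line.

Traverse from the root:
N0 x:[8/3,14] y:[7/3,40/3] z:[-6,21/2] -> hit [8/3,21/2], descend [2, 4, 5, 7]
  N2 x:[28/3,34/3] y:[7/3,20/3] z:[-6,-5/2] -> miss, prune
  N4 x:[12,14] y:[22/3,31/3] z:[-1,21/2] -> miss, prune
  N5 x:[8/3,4] y:[8/3,17/3] z:[5/2,8] -> hit [8/3,4] leaf, test {P2(miss), P4(miss)}
  N7 x:[10/3,23/3] y:[5,40/3] z:[-9/2,1] -> miss, prune

order=[0, 2, 4, 5, 7]  |boxes|=5  |leaves|=1  hit=miss

== RESULT ==
miss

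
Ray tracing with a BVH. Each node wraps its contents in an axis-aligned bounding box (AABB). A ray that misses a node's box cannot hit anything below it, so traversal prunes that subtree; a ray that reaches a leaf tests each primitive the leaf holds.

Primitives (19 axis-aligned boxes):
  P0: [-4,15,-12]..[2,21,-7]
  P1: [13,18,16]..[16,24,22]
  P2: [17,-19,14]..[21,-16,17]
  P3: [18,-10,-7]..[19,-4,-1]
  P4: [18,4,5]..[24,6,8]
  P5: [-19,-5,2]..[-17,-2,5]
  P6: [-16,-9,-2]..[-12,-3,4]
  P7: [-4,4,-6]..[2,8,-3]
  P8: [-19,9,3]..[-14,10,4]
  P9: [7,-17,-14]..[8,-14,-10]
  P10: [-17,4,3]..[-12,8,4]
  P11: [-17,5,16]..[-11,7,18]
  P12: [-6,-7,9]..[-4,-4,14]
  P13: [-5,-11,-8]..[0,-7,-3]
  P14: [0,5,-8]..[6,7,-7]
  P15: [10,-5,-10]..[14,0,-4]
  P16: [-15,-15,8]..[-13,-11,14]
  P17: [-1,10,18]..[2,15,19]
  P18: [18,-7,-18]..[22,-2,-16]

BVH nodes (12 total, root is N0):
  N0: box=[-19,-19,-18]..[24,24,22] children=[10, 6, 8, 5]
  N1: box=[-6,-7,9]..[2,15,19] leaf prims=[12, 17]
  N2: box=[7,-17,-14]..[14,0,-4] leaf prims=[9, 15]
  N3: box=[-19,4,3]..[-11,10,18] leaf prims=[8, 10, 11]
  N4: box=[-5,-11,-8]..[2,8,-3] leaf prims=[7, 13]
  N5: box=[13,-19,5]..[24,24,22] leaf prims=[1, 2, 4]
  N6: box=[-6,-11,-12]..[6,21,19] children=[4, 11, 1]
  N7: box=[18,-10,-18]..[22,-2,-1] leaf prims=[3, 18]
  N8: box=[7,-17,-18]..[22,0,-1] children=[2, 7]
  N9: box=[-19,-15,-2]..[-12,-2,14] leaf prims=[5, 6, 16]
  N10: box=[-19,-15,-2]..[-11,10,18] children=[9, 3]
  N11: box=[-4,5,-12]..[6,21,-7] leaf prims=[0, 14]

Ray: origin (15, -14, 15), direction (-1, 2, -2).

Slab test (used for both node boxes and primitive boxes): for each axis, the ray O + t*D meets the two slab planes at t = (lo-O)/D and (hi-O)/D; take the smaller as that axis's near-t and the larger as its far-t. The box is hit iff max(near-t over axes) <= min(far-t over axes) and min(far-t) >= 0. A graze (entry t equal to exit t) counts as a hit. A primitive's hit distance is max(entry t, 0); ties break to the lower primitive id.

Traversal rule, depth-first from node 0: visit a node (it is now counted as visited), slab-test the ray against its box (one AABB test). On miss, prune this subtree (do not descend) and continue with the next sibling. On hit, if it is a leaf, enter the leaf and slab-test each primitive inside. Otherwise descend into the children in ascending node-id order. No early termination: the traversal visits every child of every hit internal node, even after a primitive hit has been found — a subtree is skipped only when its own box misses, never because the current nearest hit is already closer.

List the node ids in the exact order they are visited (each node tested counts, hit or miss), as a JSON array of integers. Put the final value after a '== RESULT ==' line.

Traverse from the root:
N0 x:[-9,34] y:[-5/2,19] z:[-7/2,33/2] -> hit [-5/2,33/2], descend [5, 6, 8, 10]
  N5 x:[-9,2] y:[-5/2,19] z:[-7/2,5] -> hit [-5/2,2] leaf, test {P1(miss), P2(miss), P4(miss)}
  N6 x:[9,21] y:[3/2,35/2] z:[-2,27/2] -> hit [9,27/2], descend [1, 4, 11]
    N1 x:[13,21] y:[7/2,29/2] z:[-2,3] -> miss, prune
    N4 x:[13,20] y:[3/2,11] z:[9,23/2] -> miss, prune
    N11 x:[9,19] y:[19/2,35/2] z:[11,27/2] -> hit [11,27/2] leaf, test {P0(miss), P14(miss)}
  N8 x:[-7,8] y:[-3/2,7] z:[8,33/2] -> miss, prune
  N10 x:[26,34] y:[-1/2,12] z:[-3/2,17/2] -> miss, prune

Visited [0, 5, 6, 1, 4, 11, 8, 10]. Tests: 8 box, 2 leaf. Nearest: miss.

== RESULT ==
[0, 5, 6, 1, 4, 11, 8, 10]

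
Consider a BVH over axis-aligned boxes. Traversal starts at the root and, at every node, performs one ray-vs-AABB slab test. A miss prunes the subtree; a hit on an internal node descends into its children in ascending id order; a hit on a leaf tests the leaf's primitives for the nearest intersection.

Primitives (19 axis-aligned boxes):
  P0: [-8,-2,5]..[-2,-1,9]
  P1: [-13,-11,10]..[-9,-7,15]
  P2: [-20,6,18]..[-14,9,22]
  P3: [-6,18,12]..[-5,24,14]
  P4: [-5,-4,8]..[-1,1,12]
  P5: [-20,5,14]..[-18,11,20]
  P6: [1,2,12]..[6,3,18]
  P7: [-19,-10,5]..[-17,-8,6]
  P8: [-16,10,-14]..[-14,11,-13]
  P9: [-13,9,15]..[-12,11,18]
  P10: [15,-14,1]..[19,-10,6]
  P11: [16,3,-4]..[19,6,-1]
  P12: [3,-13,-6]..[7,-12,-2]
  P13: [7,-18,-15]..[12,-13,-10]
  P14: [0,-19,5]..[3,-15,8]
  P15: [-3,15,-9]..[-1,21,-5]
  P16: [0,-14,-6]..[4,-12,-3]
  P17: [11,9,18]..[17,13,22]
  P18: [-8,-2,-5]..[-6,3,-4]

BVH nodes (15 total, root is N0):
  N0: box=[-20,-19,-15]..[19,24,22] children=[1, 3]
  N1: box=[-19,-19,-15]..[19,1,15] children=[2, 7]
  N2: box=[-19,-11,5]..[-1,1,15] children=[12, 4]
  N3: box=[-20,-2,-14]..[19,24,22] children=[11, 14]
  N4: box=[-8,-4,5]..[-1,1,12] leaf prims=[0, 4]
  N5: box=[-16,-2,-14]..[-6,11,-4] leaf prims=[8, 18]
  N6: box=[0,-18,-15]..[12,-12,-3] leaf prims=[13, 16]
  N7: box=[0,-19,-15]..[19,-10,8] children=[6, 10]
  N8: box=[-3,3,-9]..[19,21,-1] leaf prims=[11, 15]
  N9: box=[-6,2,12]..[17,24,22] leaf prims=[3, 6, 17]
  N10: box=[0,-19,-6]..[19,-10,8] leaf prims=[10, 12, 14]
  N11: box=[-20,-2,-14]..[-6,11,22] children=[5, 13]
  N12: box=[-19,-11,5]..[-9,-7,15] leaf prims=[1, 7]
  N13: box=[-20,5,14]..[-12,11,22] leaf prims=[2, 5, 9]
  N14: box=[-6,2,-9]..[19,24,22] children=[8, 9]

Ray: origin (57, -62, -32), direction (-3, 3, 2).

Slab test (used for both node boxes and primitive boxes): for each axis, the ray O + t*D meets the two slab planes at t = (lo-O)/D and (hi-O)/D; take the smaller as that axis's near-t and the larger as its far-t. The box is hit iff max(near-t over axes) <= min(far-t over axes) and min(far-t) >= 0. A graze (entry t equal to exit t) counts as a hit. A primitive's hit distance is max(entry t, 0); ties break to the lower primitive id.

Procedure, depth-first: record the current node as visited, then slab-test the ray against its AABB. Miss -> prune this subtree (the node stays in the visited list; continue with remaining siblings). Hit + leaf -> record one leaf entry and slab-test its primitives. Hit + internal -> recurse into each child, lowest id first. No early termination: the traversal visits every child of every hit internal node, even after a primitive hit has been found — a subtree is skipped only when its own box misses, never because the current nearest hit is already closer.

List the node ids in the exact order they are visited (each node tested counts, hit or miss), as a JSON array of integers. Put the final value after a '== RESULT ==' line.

Trace the traversal:
N0 x:[38/3,77/3] y:[43/3,86/3] z:[17/2,27] -> hit [43/3,77/3], descend [1, 3]
  N1 x:[38/3,76/3] y:[43/3,21] z:[17/2,47/2] -> hit [43/3,21], descend [2, 7]
    N2 x:[58/3,76/3] y:[17,21] z:[37/2,47/2] -> hit [58/3,21], descend [4, 12]
      N4 x:[58/3,65/3] y:[58/3,21] z:[37/2,22] -> hit [58/3,21] leaf, test {P0@t=20, P4@t=20}
      N12 x:[22,76/3] y:[17,55/3] z:[37/2,47/2] -> miss, prune
    N7 x:[38/3,19] y:[43/3,52/3] z:[17/2,20] -> hit [43/3,52/3], descend [6, 10]
      N6 x:[15,19] y:[44/3,50/3] z:[17/2,29/2] -> miss, prune
      N10 x:[38/3,19] y:[43/3,52/3] z:[13,20] -> hit [43/3,52/3] leaf, test {P10(miss), P12(miss), P14(miss)}
  N3 x:[38/3,77/3] y:[20,86/3] z:[9,27] -> hit [20,77/3], descend [11, 14]
    N11 x:[21,77/3] y:[20,73/3] z:[9,27] -> hit [21,73/3], descend [5, 13]
      N5 x:[21,73/3] y:[20,73/3] z:[9,14] -> miss, prune
      N13 x:[23,77/3] y:[67/3,73/3] z:[23,27] -> hit [23,73/3] leaf, test {P2(miss), P5(miss), P9(miss)}
    N14 x:[38/3,21] y:[64/3,86/3] z:[23/2,27] -> miss, prune

Visited [0, 1, 2, 4, 12, 7, 6, 10, 3, 11, 5, 13, 14]. Tests: 13 box, 3 leaf. Nearest: P0.

== RESULT ==
[0, 1, 2, 4, 12, 7, 6, 10, 3, 11, 5, 13, 14]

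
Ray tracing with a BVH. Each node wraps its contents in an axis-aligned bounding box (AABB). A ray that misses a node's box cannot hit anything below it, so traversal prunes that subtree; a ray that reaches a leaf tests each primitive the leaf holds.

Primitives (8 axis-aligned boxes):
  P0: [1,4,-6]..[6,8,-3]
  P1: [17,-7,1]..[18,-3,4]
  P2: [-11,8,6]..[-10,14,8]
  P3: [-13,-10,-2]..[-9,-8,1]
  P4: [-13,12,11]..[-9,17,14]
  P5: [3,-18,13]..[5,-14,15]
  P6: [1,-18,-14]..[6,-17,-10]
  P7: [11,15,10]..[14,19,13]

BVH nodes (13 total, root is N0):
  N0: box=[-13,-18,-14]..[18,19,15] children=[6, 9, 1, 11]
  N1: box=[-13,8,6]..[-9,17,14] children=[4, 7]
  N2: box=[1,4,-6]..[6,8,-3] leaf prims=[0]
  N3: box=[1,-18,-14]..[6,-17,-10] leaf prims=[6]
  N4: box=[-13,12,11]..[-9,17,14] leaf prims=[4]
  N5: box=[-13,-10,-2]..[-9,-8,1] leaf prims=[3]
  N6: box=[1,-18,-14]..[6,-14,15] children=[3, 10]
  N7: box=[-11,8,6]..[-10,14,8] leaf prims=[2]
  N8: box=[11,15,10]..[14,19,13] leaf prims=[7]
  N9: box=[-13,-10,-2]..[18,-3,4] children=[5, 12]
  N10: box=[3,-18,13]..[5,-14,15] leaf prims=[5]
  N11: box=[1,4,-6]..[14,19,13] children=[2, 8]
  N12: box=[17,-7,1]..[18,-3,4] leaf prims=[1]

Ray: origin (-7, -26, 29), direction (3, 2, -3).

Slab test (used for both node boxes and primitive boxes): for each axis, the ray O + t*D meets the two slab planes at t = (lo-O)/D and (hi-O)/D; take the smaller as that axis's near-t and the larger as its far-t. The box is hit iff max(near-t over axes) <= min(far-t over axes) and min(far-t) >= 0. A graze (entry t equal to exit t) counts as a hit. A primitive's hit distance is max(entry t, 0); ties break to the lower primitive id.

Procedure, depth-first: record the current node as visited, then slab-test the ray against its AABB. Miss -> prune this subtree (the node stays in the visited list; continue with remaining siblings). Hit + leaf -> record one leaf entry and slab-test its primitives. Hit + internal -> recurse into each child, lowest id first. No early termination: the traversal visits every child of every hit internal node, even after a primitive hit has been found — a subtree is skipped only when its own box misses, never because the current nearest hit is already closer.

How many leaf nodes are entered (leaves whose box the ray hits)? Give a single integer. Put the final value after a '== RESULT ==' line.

Trace the traversal:
N0 x:[-2,25/3] y:[4,45/2] z:[14/3,43/3] -> hit [14/3,25/3], descend [1, 6, 9, 11]
  N1 x:[-2,-2/3] y:[17,43/2] z:[5,23/3] -> miss, prune
  N6 x:[8/3,13/3] y:[4,6] z:[14/3,43/3] -> miss, prune
  N9 x:[-2,25/3] y:[8,23/2] z:[25/3,31/3] -> hit [25/3,25/3], descend [5, 12]
    N5 x:[-2,-2/3] y:[8,9] z:[28/3,31/3] -> miss, prune
    N12 x:[8,25/3] y:[19/2,23/2] z:[25/3,28/3] -> miss, prune
  N11 x:[8/3,7] y:[15,45/2] z:[16/3,35/3] -> miss, prune

Summary -> nodes [0, 1, 6, 9, 5, 12, 11]; box-tests=7; leaf-entries=0; first=miss

== RESULT ==
0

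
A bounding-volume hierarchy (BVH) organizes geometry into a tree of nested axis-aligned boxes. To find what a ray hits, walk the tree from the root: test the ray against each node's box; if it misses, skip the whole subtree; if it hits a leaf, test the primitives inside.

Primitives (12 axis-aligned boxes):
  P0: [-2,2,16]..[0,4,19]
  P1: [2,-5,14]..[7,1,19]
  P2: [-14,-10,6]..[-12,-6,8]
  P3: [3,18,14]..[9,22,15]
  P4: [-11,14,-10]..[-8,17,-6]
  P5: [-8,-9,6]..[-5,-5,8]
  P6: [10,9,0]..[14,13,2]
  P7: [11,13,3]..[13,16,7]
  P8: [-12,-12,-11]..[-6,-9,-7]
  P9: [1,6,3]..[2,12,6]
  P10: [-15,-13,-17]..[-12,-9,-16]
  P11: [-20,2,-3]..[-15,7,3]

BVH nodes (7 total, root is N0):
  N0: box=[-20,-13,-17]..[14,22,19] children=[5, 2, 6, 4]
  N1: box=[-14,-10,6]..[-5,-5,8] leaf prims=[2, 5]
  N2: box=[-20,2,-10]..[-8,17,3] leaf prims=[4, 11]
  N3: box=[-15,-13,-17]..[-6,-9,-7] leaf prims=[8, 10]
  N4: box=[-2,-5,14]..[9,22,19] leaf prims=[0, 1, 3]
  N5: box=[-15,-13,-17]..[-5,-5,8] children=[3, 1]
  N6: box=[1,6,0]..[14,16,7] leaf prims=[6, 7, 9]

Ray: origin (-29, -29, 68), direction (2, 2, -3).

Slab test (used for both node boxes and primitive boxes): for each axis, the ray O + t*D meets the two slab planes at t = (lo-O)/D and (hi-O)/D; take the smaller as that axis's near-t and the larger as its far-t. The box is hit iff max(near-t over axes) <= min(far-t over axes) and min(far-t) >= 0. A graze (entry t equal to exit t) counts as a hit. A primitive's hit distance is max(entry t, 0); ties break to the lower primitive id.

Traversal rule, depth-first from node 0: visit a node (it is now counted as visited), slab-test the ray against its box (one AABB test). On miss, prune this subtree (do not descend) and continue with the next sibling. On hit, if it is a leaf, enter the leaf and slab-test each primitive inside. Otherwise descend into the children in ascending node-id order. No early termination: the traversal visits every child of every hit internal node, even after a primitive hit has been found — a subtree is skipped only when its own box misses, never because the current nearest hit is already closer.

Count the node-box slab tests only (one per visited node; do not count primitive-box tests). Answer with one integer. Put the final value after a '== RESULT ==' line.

Trace the traversal:
N0 x:[9/2,43/2] y:[8,51/2] z:[49/3,85/3] -> hit [49/3,43/2], descend [2, 4, 5, 6]
  N2 x:[9/2,21/2] y:[31/2,23] z:[65/3,26] -> miss, prune
  N4 x:[27/2,19] y:[12,51/2] z:[49/3,18] -> hit [49/3,18] leaf, test {P0(miss), P1(miss), P3(miss)}
  N5 x:[7,12] y:[8,12] z:[20,85/3] -> miss, prune
  N6 x:[15,43/2] y:[35/2,45/2] z:[61/3,68/3] -> hit [61/3,43/2] leaf, test {P6(miss), P7@t=21, P9(miss)}

order=[0, 2, 4, 5, 6]  |boxes|=5  |leaves|=2  hit=P7

== RESULT ==
5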